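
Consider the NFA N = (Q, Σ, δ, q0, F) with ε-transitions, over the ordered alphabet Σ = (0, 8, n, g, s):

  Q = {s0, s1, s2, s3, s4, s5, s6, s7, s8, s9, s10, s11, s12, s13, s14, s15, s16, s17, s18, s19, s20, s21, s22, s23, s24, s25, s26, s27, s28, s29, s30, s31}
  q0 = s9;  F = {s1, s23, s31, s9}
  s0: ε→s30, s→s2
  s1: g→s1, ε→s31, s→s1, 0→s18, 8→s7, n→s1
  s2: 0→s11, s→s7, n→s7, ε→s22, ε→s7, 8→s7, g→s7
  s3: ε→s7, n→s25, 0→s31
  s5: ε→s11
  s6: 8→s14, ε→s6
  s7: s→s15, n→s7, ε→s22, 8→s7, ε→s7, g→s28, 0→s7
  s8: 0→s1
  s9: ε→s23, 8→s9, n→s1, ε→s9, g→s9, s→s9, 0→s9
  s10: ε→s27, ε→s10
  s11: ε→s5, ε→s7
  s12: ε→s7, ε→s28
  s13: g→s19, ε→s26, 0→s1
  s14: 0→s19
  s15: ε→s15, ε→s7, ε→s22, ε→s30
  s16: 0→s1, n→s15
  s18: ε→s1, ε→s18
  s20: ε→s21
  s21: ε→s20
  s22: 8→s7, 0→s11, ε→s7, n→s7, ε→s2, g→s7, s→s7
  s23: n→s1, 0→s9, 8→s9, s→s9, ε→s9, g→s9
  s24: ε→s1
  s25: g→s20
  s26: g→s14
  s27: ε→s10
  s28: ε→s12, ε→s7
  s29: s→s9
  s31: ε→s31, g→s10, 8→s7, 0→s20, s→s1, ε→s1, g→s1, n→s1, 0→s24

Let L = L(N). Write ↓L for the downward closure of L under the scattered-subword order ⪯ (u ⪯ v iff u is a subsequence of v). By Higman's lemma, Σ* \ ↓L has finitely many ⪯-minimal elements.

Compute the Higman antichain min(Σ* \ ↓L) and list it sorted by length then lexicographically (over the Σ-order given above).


|Q|=32, |F|=4, |δ|=85 (35 ε).
min D↑ (3 st, q0=0, F={2}): 0:0→0,8→0,n→1,g→0,s→0 1:0→1,8→2,n→1,g→1,s→1 2:0→2,8→2,n→2,g→2,s→2 [Hopcroft].
'n8': N↓-sim [19, 17, 9] end={s11,s12,s15,s2,s22,s28,s30,s5,s7} rej; 2/2 single-dels accept.
1 minimals (antichain).

min(Σ*\↓L) = [n8].


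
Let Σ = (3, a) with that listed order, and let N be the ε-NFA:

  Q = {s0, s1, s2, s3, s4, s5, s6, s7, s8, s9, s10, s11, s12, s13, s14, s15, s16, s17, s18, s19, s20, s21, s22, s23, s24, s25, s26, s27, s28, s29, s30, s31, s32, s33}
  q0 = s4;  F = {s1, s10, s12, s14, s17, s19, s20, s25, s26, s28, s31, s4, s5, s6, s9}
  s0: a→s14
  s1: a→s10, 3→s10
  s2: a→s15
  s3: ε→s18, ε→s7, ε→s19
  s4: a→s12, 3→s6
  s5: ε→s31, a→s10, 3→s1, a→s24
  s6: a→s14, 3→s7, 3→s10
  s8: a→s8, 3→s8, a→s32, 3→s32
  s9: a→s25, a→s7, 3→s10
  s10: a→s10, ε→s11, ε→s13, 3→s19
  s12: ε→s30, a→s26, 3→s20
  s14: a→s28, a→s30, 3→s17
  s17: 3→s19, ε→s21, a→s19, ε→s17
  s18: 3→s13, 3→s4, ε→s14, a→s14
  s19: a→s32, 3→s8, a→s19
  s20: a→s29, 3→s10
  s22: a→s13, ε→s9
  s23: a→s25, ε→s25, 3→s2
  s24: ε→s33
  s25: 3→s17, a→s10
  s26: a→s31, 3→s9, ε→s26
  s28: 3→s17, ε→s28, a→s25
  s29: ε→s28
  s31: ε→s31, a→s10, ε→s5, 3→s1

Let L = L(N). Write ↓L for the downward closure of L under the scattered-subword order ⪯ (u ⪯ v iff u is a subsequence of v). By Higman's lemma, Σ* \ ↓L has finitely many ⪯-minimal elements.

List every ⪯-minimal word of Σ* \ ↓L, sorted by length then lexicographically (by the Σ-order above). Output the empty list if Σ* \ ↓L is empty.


Antichain: [3333, 3a3a3, aaaa33].

|Q|=34, |F|=15, |δ|=65 (18 ε).
min D↑ (15 st, q0=0, F={12}): 0:3→1,a→2 1:3→3,a→4 2:3→5,a→6 3:3→7,a→3 4:3→8,a→9 5:3→3,a→9 6:3→10,a→11 7:3→12,a→7 8:3→7,a→7 9:3→8,a→13 10:3→3,a→13 11:3→14,a→3 12:3→12,a→12 13:3→8,a→3 14:3→3,a→3.
'3333': run [25, 18, 9, 3, 2] end={s32,s8} — reject; 4/4 del acc.
'3a3a3': N↓-sim [25, 18, 14, 5, 3, 2] end={s32,s8} — reject; 5/5 single-dels accept.
'aaaa33': run [25, 23, 20, 15, 8, 3, 2] end={s32,s8} ∉↓L; 6/6 deletions ∈↓L.
3 minimals (antichain).


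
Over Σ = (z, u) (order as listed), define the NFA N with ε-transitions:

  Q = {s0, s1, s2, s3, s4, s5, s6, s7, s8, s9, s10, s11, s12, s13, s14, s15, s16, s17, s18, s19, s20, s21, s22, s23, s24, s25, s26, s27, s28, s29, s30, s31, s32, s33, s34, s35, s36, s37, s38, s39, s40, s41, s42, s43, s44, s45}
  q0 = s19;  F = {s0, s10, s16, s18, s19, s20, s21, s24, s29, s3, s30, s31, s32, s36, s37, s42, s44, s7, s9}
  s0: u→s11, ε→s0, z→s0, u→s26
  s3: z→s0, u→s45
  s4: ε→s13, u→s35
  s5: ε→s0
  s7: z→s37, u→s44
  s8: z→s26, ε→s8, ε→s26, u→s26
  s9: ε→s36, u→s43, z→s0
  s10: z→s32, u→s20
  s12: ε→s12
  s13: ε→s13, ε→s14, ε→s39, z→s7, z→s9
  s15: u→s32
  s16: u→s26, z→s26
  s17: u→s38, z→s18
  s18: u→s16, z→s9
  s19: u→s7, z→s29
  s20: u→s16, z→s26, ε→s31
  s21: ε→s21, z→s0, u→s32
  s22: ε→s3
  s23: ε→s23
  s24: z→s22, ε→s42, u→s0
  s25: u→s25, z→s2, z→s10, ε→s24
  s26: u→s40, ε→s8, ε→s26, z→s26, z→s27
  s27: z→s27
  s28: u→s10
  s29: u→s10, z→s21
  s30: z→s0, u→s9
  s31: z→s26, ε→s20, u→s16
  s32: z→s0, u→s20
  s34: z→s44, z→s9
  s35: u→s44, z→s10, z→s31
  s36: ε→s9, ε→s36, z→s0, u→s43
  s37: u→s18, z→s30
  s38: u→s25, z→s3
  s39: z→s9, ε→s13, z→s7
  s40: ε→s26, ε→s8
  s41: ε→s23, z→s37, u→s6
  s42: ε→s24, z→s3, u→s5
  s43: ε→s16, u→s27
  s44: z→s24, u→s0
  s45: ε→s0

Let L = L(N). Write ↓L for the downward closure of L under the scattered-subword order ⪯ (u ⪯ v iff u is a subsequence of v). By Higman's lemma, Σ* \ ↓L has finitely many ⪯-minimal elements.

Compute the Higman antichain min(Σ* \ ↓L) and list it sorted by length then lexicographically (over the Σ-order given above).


Antichain: [zzzu, zuuz, uuuu].

|Q|=46, |F|=19, |δ|=95 (28 ε).
min D↑ (17 st, q0=0, F={13}): 0:z→1,u→2 1:z→3,u→4 2:z→5,u→6 3:z→7,u→8 4:z→8,u→9 5:z→10,u→11 6:z→12,u→7 7:z→7,u→13 8:z→7,u→9 9:z→13,u→14 10:z→7,u→15 11:z→15,u→14 12:z→16,u→7 13:z→13,u→13 14:z→13,u→13 15:z→7,u→14 16:z→7,u→7.
'zzzu': run [28, 25, 18, 6, 5] end={s11,s26,s27,s40,s8} — reject; 4/4 del acc.
'zuuz': |S_i|=[28, 25, 17, 9, 4] end={s26,s27,s40,s8} rej; 4/4 del acc.
'uuuu': |S_i|=[28, 25, 20, 10, 5] end={s11,s26,s27,s40,s8} — reject; 4/4 del acc.
3 obstructions.


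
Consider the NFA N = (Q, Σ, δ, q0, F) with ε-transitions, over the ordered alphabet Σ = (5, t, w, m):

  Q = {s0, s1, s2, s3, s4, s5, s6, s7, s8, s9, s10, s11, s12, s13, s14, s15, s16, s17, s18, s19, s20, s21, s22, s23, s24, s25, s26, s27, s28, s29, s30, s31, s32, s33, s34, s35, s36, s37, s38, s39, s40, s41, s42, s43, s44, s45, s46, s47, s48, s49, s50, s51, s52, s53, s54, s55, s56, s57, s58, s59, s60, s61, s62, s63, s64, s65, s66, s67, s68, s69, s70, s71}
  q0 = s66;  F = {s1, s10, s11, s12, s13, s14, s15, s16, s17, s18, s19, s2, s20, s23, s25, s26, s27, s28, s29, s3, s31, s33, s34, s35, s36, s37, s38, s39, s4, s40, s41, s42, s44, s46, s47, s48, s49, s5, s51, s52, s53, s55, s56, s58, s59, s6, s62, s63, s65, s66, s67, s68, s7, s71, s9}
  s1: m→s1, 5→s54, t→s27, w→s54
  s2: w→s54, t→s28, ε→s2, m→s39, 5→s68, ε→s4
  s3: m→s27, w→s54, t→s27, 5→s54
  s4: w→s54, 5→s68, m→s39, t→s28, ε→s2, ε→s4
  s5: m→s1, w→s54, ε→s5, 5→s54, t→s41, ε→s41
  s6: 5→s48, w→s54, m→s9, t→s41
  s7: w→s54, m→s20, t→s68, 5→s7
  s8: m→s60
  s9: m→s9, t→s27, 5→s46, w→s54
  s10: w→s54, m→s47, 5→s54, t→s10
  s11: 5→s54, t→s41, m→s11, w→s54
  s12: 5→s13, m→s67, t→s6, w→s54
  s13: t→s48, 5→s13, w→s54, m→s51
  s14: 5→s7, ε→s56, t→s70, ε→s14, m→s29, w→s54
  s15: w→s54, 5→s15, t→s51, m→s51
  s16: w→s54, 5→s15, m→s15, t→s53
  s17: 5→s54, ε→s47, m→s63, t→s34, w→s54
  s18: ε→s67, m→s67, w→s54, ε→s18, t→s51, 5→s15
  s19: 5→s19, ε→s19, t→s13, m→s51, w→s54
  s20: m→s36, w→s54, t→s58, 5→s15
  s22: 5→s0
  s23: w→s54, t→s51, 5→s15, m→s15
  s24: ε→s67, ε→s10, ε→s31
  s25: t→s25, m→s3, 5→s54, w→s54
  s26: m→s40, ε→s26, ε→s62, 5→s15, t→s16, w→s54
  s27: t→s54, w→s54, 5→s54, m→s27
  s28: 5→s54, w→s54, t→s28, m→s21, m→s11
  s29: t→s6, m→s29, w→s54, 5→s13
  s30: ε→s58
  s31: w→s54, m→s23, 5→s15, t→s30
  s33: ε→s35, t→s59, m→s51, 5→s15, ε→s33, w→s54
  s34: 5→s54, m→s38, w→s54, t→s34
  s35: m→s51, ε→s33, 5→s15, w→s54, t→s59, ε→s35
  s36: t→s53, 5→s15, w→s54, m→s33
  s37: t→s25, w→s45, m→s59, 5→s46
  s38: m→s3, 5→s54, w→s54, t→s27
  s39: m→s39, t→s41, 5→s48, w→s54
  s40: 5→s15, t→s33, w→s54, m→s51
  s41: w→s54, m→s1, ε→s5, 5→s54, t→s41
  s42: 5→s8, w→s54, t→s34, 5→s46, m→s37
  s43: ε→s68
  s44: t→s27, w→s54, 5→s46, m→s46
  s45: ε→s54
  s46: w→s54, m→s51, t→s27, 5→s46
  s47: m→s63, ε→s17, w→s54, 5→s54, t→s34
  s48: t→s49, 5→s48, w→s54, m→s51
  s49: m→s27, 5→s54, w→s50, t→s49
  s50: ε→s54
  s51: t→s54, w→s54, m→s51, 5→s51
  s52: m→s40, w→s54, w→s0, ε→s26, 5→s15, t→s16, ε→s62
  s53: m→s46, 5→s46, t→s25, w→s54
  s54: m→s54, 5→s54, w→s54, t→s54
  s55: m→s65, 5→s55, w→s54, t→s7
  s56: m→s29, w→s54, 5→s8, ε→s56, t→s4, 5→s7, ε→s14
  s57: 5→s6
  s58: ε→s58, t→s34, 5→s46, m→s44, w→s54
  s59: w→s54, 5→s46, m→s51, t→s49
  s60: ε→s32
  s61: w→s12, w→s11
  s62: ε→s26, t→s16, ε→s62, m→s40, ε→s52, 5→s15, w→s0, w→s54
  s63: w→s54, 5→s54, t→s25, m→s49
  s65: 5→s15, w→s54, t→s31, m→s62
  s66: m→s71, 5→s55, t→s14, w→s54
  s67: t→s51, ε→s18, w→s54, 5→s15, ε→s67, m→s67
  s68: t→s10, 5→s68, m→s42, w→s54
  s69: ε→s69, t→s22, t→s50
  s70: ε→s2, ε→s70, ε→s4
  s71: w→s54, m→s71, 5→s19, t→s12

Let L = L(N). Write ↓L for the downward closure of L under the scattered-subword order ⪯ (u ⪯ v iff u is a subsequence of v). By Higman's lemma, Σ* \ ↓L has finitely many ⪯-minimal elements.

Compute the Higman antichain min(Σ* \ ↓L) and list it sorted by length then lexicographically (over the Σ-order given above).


A = [w, ttt5, m5mt, 5m5tt, mtmtt, 5mmmmt].

|Q|=72, |F|=55, |δ|=278 (42 ε).
min D↑ (48 st, q0=0, F={3}): 0:5→1,t→2,w→3,m→4 1:5→1,t→5,w→3,m→6 2:5→5,t→7,w→3,m→8 3:5→3,t→3,w→3,m→3 4:5→9,t→10,w→3,m→4 5:5→5,t→11,w→3,m→12 6:5→13,t→14,w→3,m→15 7:5→11,t→16,w→3,m→17 8:5→18,t→19,w→3,m→8 9:5→9,t→18,w→3,m→20 10:5→18,t→19,w→3,m→21 11:5→11,t→22,w→3,m→23 12:5→13,t→24,w→3,m→25 13:5→13,t→20,w→3,m→20 14:5→13,t→24,w→3,m→26 15:5→13,t→27,w→3,m→28 16:5→3,t→16,w→3,m→29 17:5→30,t→31,w→3,m→17 18:5→18,t→30,w→3,m→20 19:5→30,t→31,w→3,m→32 20:5→20,t→3,w→3,m→20 21:5→13,t→20,w→3,m→21 22:5→3,t→22,w→3,m→33 23:5→34,t→35,w→3,m→36 24:5→34,t→35,w→3,m→37 25:5→13,t→38,w→3,m→39 26:5→13,t→20,w→3,m→13 27:5→13,t→38,w→3,m→13 28:5→13,t→39,w→3,m→20 29:5→3,t→31,w→3,m→29 30:5→30,t→40,w→3,m→20 31:5→3,t→31,w→3,m→41 32:5→34,t→42,w→3,m→32 33:5→3,t→35,w→3,m→43 34:5→34,t→42,w→3,m→20 35:5→3,t→35,w→3,m→44 36:5→34,t→45,w→3,m→46 37:5→34,t→42,w→3,m→34 38:5→34,t→45,w→3,m→34 39:5→13,t→46,w→3,m→20 40:5→3,t→40,w→3,m→42 41:5→3,t→42,w→3,m→41 42:5→3,t→3,w→3,m→42 43:5→3,t→45,w→3,m→40 44:5→3,t→42,w→3,m→47 45:5→3,t→45,w→3,m→47 46:5→34,t→40,w→3,m→20 47:5→3,t→42,w→3,m→42.
'w': N↓-sim [65, 4] end={s0,s45,s50,s54} rej; 1/1 del acc.
'ttt5': N↓-sim [65, 55, 39, 18, 1] end={s54} — reject; 4/4 deletions ∈↓L.
'm5mt': run [65, 54, 13, 5, 1] end={s54} — reject; 4/4 single-dels accept.
'5m5tt': N↓-sim [65, 45, 38, 8, 3, 1] end={s54} rej; 5/5 deletions ∈↓L.
'mtmtt': |S_i|=[65, 54, 31, 13, 3, 1] end={s54} ∉↓L; 5/5 single-dels accept.
'5mmmmt': |S_i|=[65, 45, 38, 28, 12, 3, 1] end={s54} — reject; 6/6 del acc.
6 words, ⪯-incomp.


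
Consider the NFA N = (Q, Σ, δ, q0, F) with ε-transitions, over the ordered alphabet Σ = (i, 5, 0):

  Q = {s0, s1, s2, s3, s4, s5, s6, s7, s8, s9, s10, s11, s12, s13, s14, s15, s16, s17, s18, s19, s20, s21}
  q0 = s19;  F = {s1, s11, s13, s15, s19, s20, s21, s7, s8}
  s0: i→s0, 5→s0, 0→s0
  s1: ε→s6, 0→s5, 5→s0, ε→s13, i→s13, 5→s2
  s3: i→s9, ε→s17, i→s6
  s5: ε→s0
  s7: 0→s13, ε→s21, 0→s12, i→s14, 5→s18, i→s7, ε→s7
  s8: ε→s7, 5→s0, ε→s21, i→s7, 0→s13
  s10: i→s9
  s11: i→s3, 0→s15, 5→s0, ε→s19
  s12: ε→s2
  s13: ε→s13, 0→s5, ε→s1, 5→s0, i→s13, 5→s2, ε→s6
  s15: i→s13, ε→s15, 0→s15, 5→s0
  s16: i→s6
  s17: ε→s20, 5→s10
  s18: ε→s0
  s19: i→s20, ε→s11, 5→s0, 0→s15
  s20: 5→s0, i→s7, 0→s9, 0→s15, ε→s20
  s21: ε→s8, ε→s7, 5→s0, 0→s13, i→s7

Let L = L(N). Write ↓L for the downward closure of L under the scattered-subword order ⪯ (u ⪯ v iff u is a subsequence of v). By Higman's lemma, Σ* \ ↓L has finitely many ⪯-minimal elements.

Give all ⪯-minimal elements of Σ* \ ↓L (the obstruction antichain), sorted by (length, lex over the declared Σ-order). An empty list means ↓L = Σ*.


|Q|=22, |F|=9, |δ|=60 (20 ε).
min D↑ (6 st, q0=0, F={2}): 0:i→1,5→2,0→3 1:i→4,5→2,0→3 2:i→2,5→2,0→2 3:i→5,5→2,0→3 4:i→4,5→2,0→5 5:i→5,5→2,0→2.
'5': N↓-sim [20, 5] end={s0,s10,s18,s2,s9} rej; 1/1 del acc.
'0i0': N↓-sim [20, 9, 6, 2] end={s0,s5} — reject; 3/3 single-dels accept.
'ii00': N↓-sim [20, 18, 13, 7, 2] end={s0,s5} rej; 4/4 del acc.
3 obstructions.

min(Σ*\↓L) = [5, 0i0, ii00].


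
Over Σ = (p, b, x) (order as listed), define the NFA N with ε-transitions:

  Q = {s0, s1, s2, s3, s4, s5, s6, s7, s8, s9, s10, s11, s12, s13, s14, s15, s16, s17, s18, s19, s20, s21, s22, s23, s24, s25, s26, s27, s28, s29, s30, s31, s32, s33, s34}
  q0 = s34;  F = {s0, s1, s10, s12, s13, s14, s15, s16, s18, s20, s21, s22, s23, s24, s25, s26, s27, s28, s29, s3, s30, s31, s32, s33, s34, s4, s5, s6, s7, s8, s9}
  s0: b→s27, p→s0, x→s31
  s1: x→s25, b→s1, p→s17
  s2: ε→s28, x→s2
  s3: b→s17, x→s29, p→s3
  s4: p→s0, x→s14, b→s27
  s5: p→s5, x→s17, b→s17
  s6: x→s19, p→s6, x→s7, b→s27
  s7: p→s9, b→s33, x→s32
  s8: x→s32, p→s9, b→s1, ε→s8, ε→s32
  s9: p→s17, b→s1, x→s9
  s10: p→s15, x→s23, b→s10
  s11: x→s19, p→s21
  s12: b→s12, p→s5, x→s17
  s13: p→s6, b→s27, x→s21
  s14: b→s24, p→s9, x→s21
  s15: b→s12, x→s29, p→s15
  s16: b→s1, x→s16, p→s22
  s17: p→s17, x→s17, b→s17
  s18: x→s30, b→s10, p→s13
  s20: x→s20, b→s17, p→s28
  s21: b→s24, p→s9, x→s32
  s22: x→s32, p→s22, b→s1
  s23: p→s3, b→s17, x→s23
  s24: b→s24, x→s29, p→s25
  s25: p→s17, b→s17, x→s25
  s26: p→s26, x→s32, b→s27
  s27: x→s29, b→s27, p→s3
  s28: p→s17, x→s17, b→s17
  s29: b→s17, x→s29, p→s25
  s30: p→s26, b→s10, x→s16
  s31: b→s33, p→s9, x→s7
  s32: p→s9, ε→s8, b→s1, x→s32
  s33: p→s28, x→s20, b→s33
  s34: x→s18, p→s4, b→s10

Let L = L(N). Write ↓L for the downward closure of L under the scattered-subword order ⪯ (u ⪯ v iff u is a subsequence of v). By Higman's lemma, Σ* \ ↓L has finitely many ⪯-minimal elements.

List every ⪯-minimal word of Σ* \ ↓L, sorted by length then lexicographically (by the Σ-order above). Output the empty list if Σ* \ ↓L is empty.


|Q|=35, |F|=31, |δ|=104 (4 ε).
min D↑ (31 st, q0=0, F={18}): 0:p→1,b→2,x→3 1:p→4,b→5,x→6 2:p→7,b→2,x→8 3:p→9,b→2,x→10 4:p→4,b→5,x→11 5:p→12,b→5,x→13 6:p→14,b→15,x→16 7:p→7,b→17,x→13 8:p→12,b→18,x→8 9:p→19,b→5,x→16 10:p→20,b→2,x→21 11:p→14,b→22,x→23 12:p→12,b→18,x→13 13:p→24,b→18,x→13 14:p→18,b→25,x→14 15:p→24,b→15,x→13 16:p→14,b→15,x→26 17:p→27,b→17,x→18 18:p→18,b→18,x→18 19:p→19,b→5,x→23 20:p→20,b→5,x→26 21:p→28,b→25,x→21 22:p→29,b→22,x→30 23:p→14,b→22,x→26 24:p→18,b→18,x→24 25:p→18,b→25,x→24 26:p→14,b→25,x→26 27:p→27,b→18,x→18 28:p→28,b→25,x→26 29:p→18,b→18,x→18 30:p→29,b→18,x→30 [Hopcroft].
'bxb': |S_i|=[33, 15, 7, 1] end={s17} ∉↓L; 3/3 deletions ∈↓L.
'pbpb': |S_i|=[33, 27, 12, 6, 1] end={s17} ∉↓L; 4/4 deletions ∈↓L.
'pxpp': |S_i|=[33, 27, 16, 5, 1] end={s17} rej; 4/4 deletions ∈↓L.
'bpbx': N↓-sim [33, 15, 8, 3, 1] end={s17} ∉↓L; 4/4 single-dels accept.
'xxxbp': run [33, 30, 25, 13, 3, 1] end={s17} ∉↓L; 5/5 del acc.
'ppxbpx': run [33, 27, 22, 13, 6, 2, 1] end={s17} rej; 6/6 single-dels accept.
6 words, ⪯-incomp.

Antichain: [bxb, pbpb, pxpp, bpbx, xxxbp, ppxbpx].


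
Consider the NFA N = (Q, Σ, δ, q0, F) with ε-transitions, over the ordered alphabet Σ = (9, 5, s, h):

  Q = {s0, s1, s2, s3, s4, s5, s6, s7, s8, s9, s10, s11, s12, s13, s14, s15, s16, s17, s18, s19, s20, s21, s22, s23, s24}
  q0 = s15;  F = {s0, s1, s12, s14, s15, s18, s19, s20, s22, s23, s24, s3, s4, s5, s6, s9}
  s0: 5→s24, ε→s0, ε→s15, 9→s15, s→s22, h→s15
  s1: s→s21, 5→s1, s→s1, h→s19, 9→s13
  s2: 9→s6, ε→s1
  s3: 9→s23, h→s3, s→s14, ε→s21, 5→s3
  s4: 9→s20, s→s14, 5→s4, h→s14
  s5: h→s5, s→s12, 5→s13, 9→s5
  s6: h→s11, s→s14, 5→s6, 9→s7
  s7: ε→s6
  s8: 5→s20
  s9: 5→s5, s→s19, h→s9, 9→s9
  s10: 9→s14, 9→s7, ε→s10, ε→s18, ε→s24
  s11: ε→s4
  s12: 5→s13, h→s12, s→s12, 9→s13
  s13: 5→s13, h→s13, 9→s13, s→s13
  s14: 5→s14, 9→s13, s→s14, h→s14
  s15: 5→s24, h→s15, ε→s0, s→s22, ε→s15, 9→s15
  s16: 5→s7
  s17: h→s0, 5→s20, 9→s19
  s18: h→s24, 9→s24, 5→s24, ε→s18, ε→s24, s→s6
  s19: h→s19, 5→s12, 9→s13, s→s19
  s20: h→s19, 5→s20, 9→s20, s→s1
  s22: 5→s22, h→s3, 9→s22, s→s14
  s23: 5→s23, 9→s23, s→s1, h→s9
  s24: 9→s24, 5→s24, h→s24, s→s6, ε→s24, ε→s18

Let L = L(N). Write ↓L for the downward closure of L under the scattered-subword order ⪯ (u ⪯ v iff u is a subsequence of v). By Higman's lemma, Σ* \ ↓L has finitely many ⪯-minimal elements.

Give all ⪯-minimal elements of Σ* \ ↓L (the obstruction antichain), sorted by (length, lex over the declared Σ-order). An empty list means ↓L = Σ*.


A = [ss9, 5shh9, sh9h55].

|Q|=25, |F|=16, |δ|=92 (15 ε).
min D↑ (15 st, q0=0, F={7}): 0:9→0,5→1,s→2,h→0 1:9→1,5→1,s→3,h→1 2:9→2,5→2,s→4,h→5 3:9→3,5→3,s→4,h→6 4:9→7,5→4,s→4,h→4 5:9→8,5→5,s→4,h→5 6:9→9,5→6,s→4,h→4 7:9→7,5→7,s→7,h→7 8:9→8,5→8,s→10,h→11 9:9→9,5→9,s→10,h→12 10:9→7,5→10,s→10,h→12 11:9→11,5→13,s→12,h→11 12:9→7,5→14,s→12,h→12 13:9→13,5→7,s→14,h→13 14:9→7,5→7,s→14,h→14 (ε-aug+det+¬).
'ss9': run [20, 16, 6, 1] end={s13} ∉↓L; 3/3 del acc.
'5shh9': |S_i|=[20, 18, 11, 9, 4, 1] end={s13} rej; 5/5 deletions ∈↓L.
'sh9h55': N↓-sim [20, 16, 13, 9, 5, 3, 1] end={s13} ∉↓L; 6/6 single-dels accept.
3 words, ⪯-incomp.


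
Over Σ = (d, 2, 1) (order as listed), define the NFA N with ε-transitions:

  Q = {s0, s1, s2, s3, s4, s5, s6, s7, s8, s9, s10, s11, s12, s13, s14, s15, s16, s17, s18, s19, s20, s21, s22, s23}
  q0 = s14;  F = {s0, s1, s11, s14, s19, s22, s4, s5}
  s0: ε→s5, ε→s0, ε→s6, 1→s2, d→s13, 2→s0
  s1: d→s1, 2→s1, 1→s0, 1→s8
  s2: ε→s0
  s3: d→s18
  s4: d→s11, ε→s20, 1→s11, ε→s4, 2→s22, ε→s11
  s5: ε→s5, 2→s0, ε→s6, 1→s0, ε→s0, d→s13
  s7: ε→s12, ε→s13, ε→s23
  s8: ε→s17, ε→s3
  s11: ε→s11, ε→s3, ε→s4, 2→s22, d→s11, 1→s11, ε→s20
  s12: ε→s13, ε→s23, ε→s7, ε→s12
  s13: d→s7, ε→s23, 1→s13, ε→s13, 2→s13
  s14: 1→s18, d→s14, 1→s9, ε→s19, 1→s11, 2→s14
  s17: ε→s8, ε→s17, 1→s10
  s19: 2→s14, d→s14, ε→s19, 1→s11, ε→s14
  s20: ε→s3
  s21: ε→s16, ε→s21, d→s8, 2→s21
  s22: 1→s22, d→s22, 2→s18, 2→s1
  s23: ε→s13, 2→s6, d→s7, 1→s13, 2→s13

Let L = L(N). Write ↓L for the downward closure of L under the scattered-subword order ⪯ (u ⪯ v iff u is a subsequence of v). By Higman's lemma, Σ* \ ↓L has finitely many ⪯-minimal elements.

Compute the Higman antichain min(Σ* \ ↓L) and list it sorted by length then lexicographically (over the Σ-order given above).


A = [1221d].

|Q|=24, |F|=8, |δ|=73 (34 ε).
min D↑ (6 st, q0=0, F={5}): 0:d→0,2→0,1→1 1:d→1,2→2,1→1 2:d→2,2→3,1→2 3:d→3,2→3,1→4 4:d→5,2→4,1→4 5:d→5,2→5,1→5 (ε-aug+det+¬).
'1221d': |S_i|=[21, 19, 15, 14, 13, 6] end={s12,s13,s18,s23,s6,s7} — reject; 5/5 single-dels accept.
1 minimals (antichain).


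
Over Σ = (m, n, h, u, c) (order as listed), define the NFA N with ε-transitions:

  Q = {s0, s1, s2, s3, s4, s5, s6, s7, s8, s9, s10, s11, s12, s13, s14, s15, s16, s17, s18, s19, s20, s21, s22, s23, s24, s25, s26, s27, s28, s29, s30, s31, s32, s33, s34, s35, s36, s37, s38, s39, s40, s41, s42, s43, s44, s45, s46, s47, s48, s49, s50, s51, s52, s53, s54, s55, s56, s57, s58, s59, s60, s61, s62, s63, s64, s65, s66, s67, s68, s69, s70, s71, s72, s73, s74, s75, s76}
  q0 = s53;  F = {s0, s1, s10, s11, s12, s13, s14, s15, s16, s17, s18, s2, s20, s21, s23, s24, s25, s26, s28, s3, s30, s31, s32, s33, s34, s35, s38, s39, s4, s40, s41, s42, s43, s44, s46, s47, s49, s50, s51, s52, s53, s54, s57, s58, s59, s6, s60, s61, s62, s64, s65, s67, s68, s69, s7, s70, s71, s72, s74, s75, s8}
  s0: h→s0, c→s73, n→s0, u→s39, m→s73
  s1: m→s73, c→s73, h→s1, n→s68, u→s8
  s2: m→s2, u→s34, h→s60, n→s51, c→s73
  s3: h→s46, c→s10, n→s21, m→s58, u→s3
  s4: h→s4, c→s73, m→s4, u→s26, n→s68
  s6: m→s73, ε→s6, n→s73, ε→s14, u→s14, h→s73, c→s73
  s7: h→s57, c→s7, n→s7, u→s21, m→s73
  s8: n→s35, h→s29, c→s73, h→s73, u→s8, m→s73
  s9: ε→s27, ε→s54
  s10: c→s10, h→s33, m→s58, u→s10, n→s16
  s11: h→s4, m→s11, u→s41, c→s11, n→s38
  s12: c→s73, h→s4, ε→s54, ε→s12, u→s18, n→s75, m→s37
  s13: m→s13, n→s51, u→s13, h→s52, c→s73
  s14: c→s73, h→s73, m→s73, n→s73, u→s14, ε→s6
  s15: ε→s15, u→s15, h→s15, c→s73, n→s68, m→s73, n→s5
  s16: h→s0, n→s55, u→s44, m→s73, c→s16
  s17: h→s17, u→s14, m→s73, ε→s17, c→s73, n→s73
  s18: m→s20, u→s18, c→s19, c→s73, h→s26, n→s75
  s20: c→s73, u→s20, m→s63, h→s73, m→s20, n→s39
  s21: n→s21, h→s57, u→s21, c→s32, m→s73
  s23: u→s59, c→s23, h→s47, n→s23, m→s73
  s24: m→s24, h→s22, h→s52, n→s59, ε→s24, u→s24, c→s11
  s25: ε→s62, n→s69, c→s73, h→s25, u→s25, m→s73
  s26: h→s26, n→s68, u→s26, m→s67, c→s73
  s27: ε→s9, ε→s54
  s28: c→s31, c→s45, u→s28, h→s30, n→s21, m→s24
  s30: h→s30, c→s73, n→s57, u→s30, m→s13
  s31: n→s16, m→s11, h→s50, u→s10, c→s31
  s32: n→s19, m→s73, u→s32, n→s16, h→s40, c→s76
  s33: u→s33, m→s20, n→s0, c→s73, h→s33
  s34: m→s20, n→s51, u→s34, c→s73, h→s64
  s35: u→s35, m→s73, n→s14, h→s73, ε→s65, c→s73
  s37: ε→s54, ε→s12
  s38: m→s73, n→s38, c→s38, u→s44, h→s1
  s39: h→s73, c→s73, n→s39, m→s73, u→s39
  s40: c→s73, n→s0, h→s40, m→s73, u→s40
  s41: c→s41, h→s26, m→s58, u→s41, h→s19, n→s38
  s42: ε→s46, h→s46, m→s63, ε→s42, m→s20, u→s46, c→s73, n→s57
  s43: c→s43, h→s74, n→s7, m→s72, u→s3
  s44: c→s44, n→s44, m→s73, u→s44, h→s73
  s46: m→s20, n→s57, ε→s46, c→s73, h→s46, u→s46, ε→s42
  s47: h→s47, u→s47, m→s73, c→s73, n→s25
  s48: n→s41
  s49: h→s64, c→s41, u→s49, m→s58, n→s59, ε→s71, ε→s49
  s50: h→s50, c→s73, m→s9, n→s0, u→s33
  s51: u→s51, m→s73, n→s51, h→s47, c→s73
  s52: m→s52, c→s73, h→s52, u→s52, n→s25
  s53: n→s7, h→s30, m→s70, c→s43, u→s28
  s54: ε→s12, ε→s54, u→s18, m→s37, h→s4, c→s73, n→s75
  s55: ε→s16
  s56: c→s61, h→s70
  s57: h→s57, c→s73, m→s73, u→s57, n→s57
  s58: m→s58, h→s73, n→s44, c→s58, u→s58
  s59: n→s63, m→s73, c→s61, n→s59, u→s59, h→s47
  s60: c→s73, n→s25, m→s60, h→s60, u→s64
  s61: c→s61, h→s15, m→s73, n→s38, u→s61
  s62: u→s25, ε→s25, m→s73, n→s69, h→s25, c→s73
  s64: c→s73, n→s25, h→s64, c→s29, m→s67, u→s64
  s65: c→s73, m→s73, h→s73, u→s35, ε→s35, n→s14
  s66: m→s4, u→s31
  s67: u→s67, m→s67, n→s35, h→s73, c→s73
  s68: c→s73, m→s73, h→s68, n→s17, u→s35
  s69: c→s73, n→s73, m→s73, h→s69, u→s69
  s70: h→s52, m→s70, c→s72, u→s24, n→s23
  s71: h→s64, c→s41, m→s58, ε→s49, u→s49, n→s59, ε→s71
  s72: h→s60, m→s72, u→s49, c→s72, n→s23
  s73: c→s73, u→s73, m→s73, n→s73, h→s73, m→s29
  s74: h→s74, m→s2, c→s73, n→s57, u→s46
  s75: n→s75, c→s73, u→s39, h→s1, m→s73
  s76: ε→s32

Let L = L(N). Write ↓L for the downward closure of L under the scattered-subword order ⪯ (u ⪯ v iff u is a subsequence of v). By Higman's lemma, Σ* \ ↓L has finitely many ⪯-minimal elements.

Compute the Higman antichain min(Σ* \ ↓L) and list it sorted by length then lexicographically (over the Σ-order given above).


|Q|=77, |F|=61, |δ|=357 (30 ε).
min D↑ (56 st, q0=0, F={10}): 0:m→1,n→2,h→3,u→4,c→5 1:m→1,n→6,h→7,u→8,c→9 2:m→10,n→2,h→11,u→12,c→2 3:m→13,n→11,h→3,u→3,c→10 4:m→8,n→12,h→3,u→4,c→14 5:m→9,n→2,h→15,u→16,c→5 6:m→10,n→6,h→17,u→18,c→6 7:m→7,n→19,h→7,u→7,c→10 8:m→8,n→18,h→7,u→8,c→20 9:m→9,n→6,h→21,u→22,c→9 10:m→10,n→10,h→10,u→10,c→10 11:m→10,n→11,h→11,u→11,c→10 12:m→10,n→12,h→11,u→12,c→23 13:m→13,n→24,h→7,u→13,c→10 14:m→20,n→25,h→26,u→27,c→14 15:m→28,n→11,h→15,u→29,c→10 16:m→30,n→12,h→29,u→16,c→27 17:m→10,n→19,h→17,u→17,c→10 18:m→10,n→18,h→17,u→18,c→31 19:m→10,n→32,h→19,u→19,c→10 20:m→20,n→33,h→34,u→35,c→20 21:m→21,n→19,h→21,u→36,c→10 22:m→30,n→18,h→36,u→22,c→35 23:m→10,n→25,h→37,u→23,c→23 24:m→10,n→24,h→17,u→24,c→10 25:m→10,n→25,h→38,u→39,c→25 26:m→40,n→38,h→26,u→41,c→10 27:m→30,n→25,h→41,u→27,c→27 28:m→28,n→24,h→21,u→42,c→10 29:m→43,n→11,h→29,u→29,c→10 30:m→30,n→39,h→10,u→30,c→30 31:m→10,n→33,h→44,u→31,c→31 32:m→10,n→10,h→32,u→32,c→10 33:m→10,n→33,h→45,u→39,c→33 34:m→34,n→46,h→34,u→47,c→10 35:m→30,n→33,h→47,u→35,c→35 36:m→48,n→19,h→36,u→36,c→10 37:m→10,n→38,h→37,u→37,c→10 38:m→10,n→38,h→38,u→49,c→10 39:m→10,n→39,h→10,u→39,c→39 40:m→40,n→50,h→34,u→51,c→10 41:m→43,n→38,h→41,u→41,c→10 42:m→43,n→24,h→36,u→42,c→10 43:m→43,n→49,h→10,u→43,c→10 44:m→10,n→46,h→44,u→44,c→10 45:m→10,n→46,h→45,u→52,c→10 46:m→10,n→53,h→46,u→54,c→10 47:m→48,n→46,h→47,u→47,c→10 48:m→48,n→54,h→10,u→48,c→10 49:m→10,n→49,h→10,u→49,c→10 50:m→10,n→50,h→45,u→49,c→10 51:m→43,n→50,h→47,u→51,c→10 52:m→10,n→54,h→10,u→52,c→10 53:m→10,n→10,h→53,u→55,c→10 54:m→10,n→55,h→10,u→54,c→10 55:m→10,n→10,h→10,u→55,c→10 [Hopcroft].
'nm': N↓-sim [73, 35, 2] end={s29,s73} — reject; 2/2 del acc.
'hc': N↓-sim [73, 47, 3] end={s19,s29,s73} — reject; 2/2 deletions ∈↓L.
'cumh': |S_i|=[73, 65, 48, 12, 2] end={s29,s73} rej; 4/4 single-dels accept.
'mhnnn': N↓-sim [73, 51, 24, 12, 6, 2] end={s29,s73} ∉↓L; 5/5 del acc.
'ucnuh': run [73, 64, 43, 19, 9, 2] end={s29,s73} — reject; 5/5 deletions ∈↓L.
5 minimals (antichain).

A = [nm, hc, cumh, mhnnn, ucnuh].


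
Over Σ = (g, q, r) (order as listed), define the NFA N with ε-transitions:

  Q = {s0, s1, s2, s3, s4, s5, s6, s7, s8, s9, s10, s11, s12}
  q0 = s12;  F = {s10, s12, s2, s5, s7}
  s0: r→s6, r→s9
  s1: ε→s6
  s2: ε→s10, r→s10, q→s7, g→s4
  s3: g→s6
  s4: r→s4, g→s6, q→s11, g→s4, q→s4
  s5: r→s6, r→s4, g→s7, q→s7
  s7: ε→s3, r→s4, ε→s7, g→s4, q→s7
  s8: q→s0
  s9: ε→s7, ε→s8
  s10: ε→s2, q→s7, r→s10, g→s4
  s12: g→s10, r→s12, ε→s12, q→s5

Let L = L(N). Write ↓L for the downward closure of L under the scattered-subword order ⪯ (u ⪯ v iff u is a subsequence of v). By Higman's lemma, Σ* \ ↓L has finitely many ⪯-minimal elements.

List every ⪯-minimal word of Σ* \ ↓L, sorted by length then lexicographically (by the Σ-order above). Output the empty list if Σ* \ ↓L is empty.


A = [gg, qr, qqg].

|Q|=13, |F|=5, |δ|=33 (8 ε).
min D↑ (5 st, q0=0, F={3}): 0:g→1,q→2,r→0 1:g→3,q→4,r→1 2:g→4,q→4,r→3 3:g→3,q→3,r→3 4:g→3,q→4,r→3 [Hopcroft].
'gg': run [9, 7, 3] end={s11,s4,s6} rej; 2/2 del acc.
'qr': run [9, 6, 3] end={s11,s4,s6} rej; 2/2 deletions ∈↓L.
'qqg': |S_i|=[9, 6, 5, 3] end={s11,s4,s6} rej; 3/3 del acc.
3 minimals (antichain).


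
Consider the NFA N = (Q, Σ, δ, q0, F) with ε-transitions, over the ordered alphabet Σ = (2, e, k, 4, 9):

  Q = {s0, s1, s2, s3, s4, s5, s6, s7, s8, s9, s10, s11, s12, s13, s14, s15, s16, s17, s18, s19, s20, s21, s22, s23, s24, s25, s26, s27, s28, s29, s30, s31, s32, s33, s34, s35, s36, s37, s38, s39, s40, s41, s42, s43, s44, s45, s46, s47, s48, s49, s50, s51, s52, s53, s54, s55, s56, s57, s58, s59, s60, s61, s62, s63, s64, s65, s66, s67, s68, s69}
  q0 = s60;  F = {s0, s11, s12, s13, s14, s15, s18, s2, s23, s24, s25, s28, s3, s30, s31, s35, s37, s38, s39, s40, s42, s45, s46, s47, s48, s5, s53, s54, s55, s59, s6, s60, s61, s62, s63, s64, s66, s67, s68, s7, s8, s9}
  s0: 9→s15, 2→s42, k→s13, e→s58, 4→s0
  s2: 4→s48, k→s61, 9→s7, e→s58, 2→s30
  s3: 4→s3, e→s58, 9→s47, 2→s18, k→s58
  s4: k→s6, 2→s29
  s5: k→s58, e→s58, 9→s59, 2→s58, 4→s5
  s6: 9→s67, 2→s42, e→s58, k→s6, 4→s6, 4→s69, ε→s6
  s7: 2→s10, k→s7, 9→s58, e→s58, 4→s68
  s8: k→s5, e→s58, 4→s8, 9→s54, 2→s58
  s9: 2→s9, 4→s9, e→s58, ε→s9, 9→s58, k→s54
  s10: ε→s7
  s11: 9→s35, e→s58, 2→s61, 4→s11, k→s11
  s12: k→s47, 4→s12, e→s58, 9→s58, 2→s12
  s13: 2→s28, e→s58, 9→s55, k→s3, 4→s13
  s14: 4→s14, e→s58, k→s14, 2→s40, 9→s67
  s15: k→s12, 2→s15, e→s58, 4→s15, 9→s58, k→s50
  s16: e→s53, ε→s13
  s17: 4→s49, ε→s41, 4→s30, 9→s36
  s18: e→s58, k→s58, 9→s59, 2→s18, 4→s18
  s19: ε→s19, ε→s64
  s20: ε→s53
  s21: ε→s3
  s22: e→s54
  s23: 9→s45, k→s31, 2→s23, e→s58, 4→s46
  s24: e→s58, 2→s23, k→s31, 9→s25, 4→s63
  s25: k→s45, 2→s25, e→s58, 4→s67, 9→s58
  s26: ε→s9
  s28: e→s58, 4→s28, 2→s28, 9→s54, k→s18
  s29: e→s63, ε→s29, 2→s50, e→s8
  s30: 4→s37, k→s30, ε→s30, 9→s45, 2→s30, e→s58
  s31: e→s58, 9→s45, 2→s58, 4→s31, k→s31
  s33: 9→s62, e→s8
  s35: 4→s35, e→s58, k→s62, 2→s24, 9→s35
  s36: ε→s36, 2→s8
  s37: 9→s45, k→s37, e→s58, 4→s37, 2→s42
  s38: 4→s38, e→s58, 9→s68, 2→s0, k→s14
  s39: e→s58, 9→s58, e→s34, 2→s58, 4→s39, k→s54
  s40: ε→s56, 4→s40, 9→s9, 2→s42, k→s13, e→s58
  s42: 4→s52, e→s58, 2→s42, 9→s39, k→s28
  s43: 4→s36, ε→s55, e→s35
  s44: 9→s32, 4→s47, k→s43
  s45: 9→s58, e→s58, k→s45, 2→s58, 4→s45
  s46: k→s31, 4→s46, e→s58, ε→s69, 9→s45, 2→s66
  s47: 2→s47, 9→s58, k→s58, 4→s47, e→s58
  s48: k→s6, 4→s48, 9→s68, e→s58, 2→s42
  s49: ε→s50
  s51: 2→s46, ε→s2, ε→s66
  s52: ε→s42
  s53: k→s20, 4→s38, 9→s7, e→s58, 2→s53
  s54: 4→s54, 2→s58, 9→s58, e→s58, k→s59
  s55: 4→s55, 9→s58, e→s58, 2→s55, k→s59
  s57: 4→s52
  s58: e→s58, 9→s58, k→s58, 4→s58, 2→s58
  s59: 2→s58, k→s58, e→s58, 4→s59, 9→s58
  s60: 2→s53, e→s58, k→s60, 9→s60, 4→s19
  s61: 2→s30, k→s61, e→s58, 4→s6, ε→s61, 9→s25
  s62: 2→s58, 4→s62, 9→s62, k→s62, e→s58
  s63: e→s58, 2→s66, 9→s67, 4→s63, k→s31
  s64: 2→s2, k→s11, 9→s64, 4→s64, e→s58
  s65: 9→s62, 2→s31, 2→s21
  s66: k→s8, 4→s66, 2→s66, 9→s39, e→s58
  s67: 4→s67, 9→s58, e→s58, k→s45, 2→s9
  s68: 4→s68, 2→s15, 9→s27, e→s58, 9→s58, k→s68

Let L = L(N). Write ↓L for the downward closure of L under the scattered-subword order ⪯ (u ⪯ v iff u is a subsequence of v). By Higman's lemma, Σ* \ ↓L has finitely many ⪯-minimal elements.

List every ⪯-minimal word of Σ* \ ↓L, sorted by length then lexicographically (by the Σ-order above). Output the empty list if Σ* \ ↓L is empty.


|Q|=70, |F|=42, |δ|=263 (21 ε).
min D↑ (43 st, q0=0, F={2}): 0:2→1,e→2,k→0,4→3,9→0 1:2→1,e→2,k→1,4→4,9→5 2:2→2,e→2,k→2,4→2,9→2 3:2→6,e→2,k→7,4→3,9→3 4:2→8,e→2,k→9,4→4,9→10 5:2→5,e→2,k→5,4→10,9→2 6:2→11,e→2,k→12,4→13,9→5 7:2→12,e→2,k→7,4→7,9→14 8:2→15,e→2,k→16,4→8,9→17 9:2→18,e→2,k→9,4→9,9→19 10:2→17,e→2,k→10,4→10,9→2 11:2→11,e→2,k→11,4→20,9→21 12:2→11,e→2,k→12,4→22,9→23 13:2→15,e→2,k→22,4→13,9→10 14:2→24,e→2,k→25,4→14,9→14 15:2→15,e→2,k→26,4→15,9→27 16:2→26,e→2,k→28,4→16,9→29 17:2→17,e→2,k→30,4→17,9→2 18:2→15,e→2,k→16,4→18,9→31 19:2→31,e→2,k→21,4→19,9→2 20:2→15,e→2,k→20,4→20,9→21 21:2→2,e→2,k→21,4→21,9→2 22:2→15,e→2,k→22,4→22,9→19 23:2→23,e→2,k→21,4→19,9→2 24:2→32,e→2,k→33,4→34,9→23 25:2→2,e→2,k→25,4→25,9→25 26:2→26,e→2,k→35,4→26,9→36 27:2→2,e→2,k→36,4→27,9→2 28:2→35,e→2,k→2,4→28,9→37 29:2→29,e→2,k→38,4→29,9→2 30:2→30,e→2,k→37,4→30,9→2 31:2→31,e→2,k→36,4→31,9→2 32:2→32,e→2,k→33,4→39,9→21 33:2→2,e→2,k→33,4→33,9→21 34:2→40,e→2,k→33,4→34,9→19 35:2→35,e→2,k→2,4→35,9→38 36:2→2,e→2,k→38,4→36,9→2 37:2→37,e→2,k→2,4→37,9→2 38:2→2,e→2,k→2,4→38,9→2 39:2→40,e→2,k→33,4→39,9→21 40:2→40,e→2,k→41,4→40,9→27 41:2→2,e→2,k→42,4→41,9→36 42:2→2,e→2,k→2,4→42,9→38 (ε-aug+det+¬).
'e': run [52, 2] end={s34,s58} rej; 1/1 deletions ∈↓L.
'299': run [52, 46, 18, 2] end={s27,s58} rej; 3/3 single-dels accept.
'42292': |S_i|=[52, 49, 42, 31, 7, 1] end={s58} — reject; 5/5 single-dels accept.
'4k9k2': |S_i|=[52, 49, 43, 23, 8, 1] end={s58} ∉↓L; 5/5 deletions ∈↓L.
'242kkk': run [52, 46, 36, 23, 13, 6, 1] end={s58} ∉↓L; 6/6 del acc.
5 words, ⪯-incomp.

A = [e, 299, 42292, 4k9k2, 242kkk].


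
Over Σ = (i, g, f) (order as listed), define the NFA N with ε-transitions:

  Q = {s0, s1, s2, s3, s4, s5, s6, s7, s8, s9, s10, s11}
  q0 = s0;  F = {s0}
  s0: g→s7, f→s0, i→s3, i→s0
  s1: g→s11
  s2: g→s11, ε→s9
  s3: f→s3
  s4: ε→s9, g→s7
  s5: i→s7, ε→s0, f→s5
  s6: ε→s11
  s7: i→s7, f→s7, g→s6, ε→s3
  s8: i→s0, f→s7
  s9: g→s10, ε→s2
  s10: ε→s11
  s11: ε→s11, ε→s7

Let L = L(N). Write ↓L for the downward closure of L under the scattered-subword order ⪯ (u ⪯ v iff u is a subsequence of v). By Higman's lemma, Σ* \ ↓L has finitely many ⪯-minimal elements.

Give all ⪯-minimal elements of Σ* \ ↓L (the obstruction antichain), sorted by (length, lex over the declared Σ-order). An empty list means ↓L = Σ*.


|Q|=12, |F|=1, |δ|=25 (9 ε).
min D↑ (2 st, q0=0, F={1}): 0:i→0,g→1,f→0 1:i→1,g→1,f→1 [Hopcroft].
'g': |S_i|=[5, 4] end={s11,s3,s6,s7} rej; 1/1 del acc.
1 minimals (antichain).

min(Σ*\↓L) = [g].


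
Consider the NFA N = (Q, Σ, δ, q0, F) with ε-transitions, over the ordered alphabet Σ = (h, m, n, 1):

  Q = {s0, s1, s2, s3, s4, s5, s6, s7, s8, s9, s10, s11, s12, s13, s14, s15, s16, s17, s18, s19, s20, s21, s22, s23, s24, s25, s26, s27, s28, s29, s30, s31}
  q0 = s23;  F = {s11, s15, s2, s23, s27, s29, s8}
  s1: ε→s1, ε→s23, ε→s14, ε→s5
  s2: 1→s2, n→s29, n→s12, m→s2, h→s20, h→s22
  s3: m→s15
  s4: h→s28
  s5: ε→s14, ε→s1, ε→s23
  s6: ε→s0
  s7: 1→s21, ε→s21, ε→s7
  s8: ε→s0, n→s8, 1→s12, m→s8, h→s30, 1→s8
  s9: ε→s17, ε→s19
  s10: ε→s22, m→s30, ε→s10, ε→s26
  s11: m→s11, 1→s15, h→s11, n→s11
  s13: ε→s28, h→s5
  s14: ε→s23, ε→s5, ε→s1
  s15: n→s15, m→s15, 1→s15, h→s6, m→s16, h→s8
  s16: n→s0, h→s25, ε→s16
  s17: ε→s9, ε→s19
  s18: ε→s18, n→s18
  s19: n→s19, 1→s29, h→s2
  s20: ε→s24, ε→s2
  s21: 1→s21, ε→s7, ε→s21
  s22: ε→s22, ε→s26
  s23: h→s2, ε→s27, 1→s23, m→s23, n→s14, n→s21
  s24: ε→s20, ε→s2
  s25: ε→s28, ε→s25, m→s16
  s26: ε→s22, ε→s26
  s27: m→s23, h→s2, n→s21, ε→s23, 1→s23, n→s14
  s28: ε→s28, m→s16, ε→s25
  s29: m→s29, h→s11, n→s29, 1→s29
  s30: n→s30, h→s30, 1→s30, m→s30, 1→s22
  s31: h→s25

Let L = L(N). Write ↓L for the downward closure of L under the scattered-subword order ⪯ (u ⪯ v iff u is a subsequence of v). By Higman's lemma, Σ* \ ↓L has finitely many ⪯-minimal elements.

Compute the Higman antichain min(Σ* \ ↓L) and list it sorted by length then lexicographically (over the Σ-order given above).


min(Σ*\↓L) = [hnh1hh].

|Q|=32, |F|=7, |δ|=95 (40 ε).
min D↑ (7 st, q0=0, F={6}): 0:h→1,m→0,n→0,1→0 1:h→1,m→1,n→2,1→1 2:h→3,m→2,n→2,1→2 3:h→3,m→3,n→3,1→4 4:h→5,m→4,n→4,1→4 5:h→6,m→5,n→5,1→5 6:h→6,m→6,n→6,1→6 [Hopcroft].
'hnh1hh': |S_i|=[23, 16, 13, 12, 11, 10, 7] end={s0,s16,s22,s25,s26,s28,s30} — reject; 6/6 deletions ∈↓L.
1 minimals (antichain).


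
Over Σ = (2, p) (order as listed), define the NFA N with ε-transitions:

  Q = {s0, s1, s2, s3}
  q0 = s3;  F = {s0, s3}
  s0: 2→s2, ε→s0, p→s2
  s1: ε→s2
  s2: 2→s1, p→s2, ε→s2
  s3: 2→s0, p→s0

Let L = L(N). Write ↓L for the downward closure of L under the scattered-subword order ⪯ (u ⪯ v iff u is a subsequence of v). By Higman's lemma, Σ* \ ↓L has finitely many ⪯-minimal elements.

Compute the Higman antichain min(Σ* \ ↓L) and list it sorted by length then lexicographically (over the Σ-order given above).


min(Σ*\↓L) = [22, 2p, p2, pp].

|Q|=4, |F|=2, |δ|=9 (3 ε).
min D↑ (3 st, q0=0, F={2}): 0:2→1,p→1 1:2→2,p→2 2:2→2,p→2 (ε-aug+det+¬).
'22': |S_i|=[4, 3, 2] end={s1,s2} rej; 2/2 deletions ∈↓L.
'2p': |S_i|=[4, 3, 2] end={s1,s2} ∉↓L; 2/2 del acc.
'p2': N↓-sim [4, 3, 2] end={s1,s2} — reject; 2/2 single-dels accept.
'pp': |S_i|=[4, 3, 2] end={s1,s2} ∉↓L; 2/2 deletions ∈↓L.
4 words, ⪯-incomp.


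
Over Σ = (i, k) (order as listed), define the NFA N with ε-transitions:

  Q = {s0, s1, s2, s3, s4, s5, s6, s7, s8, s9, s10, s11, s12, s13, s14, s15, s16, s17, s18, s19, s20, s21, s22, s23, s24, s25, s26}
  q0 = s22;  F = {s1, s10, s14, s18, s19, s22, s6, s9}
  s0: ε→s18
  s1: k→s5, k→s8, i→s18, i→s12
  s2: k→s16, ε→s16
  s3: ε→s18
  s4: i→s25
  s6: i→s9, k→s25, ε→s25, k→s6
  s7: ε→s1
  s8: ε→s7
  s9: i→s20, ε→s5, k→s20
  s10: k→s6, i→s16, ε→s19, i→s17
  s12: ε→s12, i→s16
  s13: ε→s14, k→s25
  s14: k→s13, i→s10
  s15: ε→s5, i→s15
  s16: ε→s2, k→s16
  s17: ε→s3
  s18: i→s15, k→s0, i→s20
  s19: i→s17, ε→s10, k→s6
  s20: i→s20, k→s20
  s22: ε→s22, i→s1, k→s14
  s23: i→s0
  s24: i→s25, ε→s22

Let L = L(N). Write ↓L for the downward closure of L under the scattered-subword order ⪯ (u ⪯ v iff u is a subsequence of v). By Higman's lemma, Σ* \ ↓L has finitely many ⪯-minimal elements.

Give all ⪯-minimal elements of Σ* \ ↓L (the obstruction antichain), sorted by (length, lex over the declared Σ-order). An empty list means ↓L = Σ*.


A = [iii, kikik].

|Q|=27, |F|=8, |δ|=47 (16 ε).
min D↑ (8 st, q0=0, F={5}): 0:i→1,k→2 1:i→3,k→1 2:i→4,k→2 3:i→5,k→3 4:i→3,k→6 5:i→5,k→5 6:i→7,k→6 7:i→5,k→5 (ε-aug+det+¬).
'iii': |S_i|=[21, 18, 11, 5] end={s15,s16,s2,s20,s5} — reject; 3/3 single-dels accept.
'kikik': run [21, 20, 15, 10, 4, 1] end={s20} rej; 5/5 single-dels accept.
2 words, ⪯-incomp.
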